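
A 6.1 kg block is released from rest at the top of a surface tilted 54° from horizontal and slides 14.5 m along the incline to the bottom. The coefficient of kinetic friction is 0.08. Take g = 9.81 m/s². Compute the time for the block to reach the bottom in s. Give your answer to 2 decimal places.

1.97 s

The weight component along the incline is mg sin 54° = 48.412 N and the normal force is N = mg cos 54° = 35.174 N.
Friction up the slope is f = μN = 0.08 × 35.174 = 2.814 N, so the net downslope force is 48.412 − 2.814 = 45.598 N and a = 45.598 / 6.1 = 7.4751 m/s².
Starting from rest, L = ½at², so t = √(2L/a) = √(2 × 14.5 / 7.4751) = 1.9697 s.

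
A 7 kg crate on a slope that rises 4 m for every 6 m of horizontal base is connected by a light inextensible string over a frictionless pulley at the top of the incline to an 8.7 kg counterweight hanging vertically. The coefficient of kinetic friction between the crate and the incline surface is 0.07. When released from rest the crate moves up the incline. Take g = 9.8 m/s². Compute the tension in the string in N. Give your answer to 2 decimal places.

For the crate on the incline: the weight component along the slope is m₁g sin 33.69° = 7 × 9.8 × 0.5547 = 38.052 N and the normal force is N = m₁g cos 33.69° = 57.079 N.
Kinetic friction opposes the crate's motion up the incline: f = μN = 0.07 × 57.079 = 3.996 N acting down the slope.
Newton's second law for the crate (up-slope positive): T − 38.052 − 3.996 = 7 a. For the hanging counterweight (downward positive): 8.7 × 9.8 − T = 8.7 a.
Adding the two equations eliminates T: 43.212 = 15.7 a, so a = 2.7524 m/s².
Then from the hanging counterweight's equation, T = 8.7 × (9.8 − 2.7524) = 61.314 N.

61.31 N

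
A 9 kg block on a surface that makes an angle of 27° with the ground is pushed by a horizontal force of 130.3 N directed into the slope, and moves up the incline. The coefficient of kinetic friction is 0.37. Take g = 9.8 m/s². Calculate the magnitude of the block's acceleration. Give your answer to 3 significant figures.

The horizontal push has components F cos 27° = 130.3 × 0.8910 = 116.097 N up the incline and F sin 27° = 130.3 × 0.4540 = 59.156 N pressing into the surface.
The normal force is therefore N = mg cos 27° + F sin 27° = 78.586 + 59.156 = 137.742 N, and kinetic friction down the slope is μN = 0.37 × 137.742 = 50.965 N.
Along the incline: F cos 27° − mg sin 27° − μN = ma, so 116.097 − 40.043 − 50.965 = 9 a, giving a = 2.7877 m/s².

2.79 m/s²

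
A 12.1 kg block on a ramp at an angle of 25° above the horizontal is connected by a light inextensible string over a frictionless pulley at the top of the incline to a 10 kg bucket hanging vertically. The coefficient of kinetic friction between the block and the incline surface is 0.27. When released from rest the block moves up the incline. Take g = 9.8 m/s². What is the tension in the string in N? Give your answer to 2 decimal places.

For the block on the incline: the weight component along the slope is m₁g sin 25° = 12.1 × 9.8 × 0.4226 = 50.112 N and the normal force is N = m₁g cos 25° = 107.470 N.
Kinetic friction opposes the block's motion up the incline: f = μN = 0.27 × 107.470 = 29.017 N acting down the slope.
Newton's second law for the block (up-slope positive): T − 50.112 − 29.017 = 12.1 a. For the hanging bucket (downward positive): 10 × 9.8 − T = 10 a.
Adding the two equations eliminates T: 18.871 = 22.1 a, so a = 0.8539 m/s².
Then from the hanging bucket's equation, T = 10 × (9.8 − 0.8539) = 89.461 N.

89.46 N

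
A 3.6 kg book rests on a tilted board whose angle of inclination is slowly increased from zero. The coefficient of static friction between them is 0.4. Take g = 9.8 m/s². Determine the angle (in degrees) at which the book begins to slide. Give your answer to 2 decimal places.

At the threshold of sliding, static friction is at its maximum μ_s N and exactly balances the weight component along the incline: mg sin θ = μ_s mg cos θ.
Hence tan θ = μ_s = 0.4, so θ = arctan(0.4) = 21.8014°.

21.80°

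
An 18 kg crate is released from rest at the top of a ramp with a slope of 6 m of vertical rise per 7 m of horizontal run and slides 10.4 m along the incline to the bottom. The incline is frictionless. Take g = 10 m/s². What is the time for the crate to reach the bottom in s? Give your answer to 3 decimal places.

The weight component along the incline is mg sin 40.60° = 117.142 N and the normal force is N = mg cos 40.60° = 136.666 N.
With no friction, a = g sin 40.60° = 6.5079 m/s².
Starting from rest, L = ½at², so t = √(2L/a) = √(2 × 10.4 / 6.5079) = 1.7878 s.

1.788 s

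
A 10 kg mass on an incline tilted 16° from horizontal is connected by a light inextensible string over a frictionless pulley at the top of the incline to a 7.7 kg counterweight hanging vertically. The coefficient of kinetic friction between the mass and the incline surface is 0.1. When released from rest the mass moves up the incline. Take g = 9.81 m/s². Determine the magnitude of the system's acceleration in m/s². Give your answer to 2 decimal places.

For the mass on the incline: the weight component along the slope is m₁g sin 16° = 10 × 9.81 × 0.2756 = 27.036 N and the normal force is N = m₁g cos 16° = 94.300 N.
Kinetic friction opposes the mass's motion up the incline: f = μN = 0.1 × 94.300 = 9.430 N acting down the slope.
Newton's second law for the mass (up-slope positive): T − 27.036 − 9.430 = 10 a. For the hanging counterweight (downward positive): 7.7 × 9.81 − T = 7.7 a.
Adding the two equations eliminates T: 39.071 = 17.7 a, so a = 2.2074 m/s².

2.21 m/s²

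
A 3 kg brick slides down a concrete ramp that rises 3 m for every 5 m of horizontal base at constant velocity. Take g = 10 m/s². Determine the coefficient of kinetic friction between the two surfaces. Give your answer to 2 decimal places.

At constant velocity the net force along the incline is zero: mg sin 30.96° = μ mg cos 30.96°.
So μ = tan 30.96° = 0.5145 / 0.8575 = 0.6000.

0.60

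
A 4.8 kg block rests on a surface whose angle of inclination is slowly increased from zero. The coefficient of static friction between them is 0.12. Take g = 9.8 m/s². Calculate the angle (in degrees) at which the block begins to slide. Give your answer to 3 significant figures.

6.84°

At the threshold of sliding, static friction is at its maximum μ_s N and exactly balances the weight component along the incline: mg sin θ = μ_s mg cos θ.
Hence tan θ = μ_s = 0.12, so θ = arctan(0.12) = 6.8428°.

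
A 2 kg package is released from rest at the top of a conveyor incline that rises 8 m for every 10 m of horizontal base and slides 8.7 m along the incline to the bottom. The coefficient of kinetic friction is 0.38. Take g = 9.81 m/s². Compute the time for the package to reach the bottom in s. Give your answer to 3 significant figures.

The weight component along the incline is mg sin 38.66° = 12.257 N and the normal force is N = mg cos 38.66° = 15.321 N.
Friction up the slope is f = μN = 0.38 × 15.321 = 5.822 N, so the net downslope force is 12.257 − 5.822 = 6.435 N and a = 6.435 / 2 = 3.2175 m/s².
Starting from rest, L = ½at², so t = √(2L/a) = √(2 × 8.7 / 3.2175) = 2.3255 s.

2.33 s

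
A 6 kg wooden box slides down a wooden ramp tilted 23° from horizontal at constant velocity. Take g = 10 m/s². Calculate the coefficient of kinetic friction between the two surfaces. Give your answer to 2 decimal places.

At constant velocity the net force along the incline is zero: mg sin 23° = μ mg cos 23°.
So μ = tan 23° = 0.3907 / 0.9205 = 0.4244.

0.42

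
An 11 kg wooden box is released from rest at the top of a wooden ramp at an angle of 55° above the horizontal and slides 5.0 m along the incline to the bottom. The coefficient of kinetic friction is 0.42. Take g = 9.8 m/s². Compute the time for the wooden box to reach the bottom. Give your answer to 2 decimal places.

1.33 s

The weight component along the incline is mg sin 55° = 88.305 N and the normal force is N = mg cos 55° = 61.832 N.
Friction up the slope is f = μN = 0.42 × 61.832 = 25.969 N, so the net downslope force is 88.305 − 25.969 = 62.336 N and a = 62.336 / 11 = 5.6669 m/s².
Starting from rest, L = ½at², so t = √(2L/a) = √(2 × 5.0 / 5.6669) = 1.3284 s.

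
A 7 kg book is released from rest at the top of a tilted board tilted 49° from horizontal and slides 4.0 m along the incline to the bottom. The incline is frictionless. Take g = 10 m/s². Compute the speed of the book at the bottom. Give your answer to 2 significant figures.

7.8 m/s

The weight component along the incline is mg sin 49° = 52.830 N and the normal force is N = mg cos 49° = 45.924 N.
With no friction, a = g sin 49° = 7.5471 m/s².
Starting from rest over a distance of 4.0 m, v² = 2aL = 2 × 7.5471 × 4.0 = 60.3768, so v = 7.7703 m/s.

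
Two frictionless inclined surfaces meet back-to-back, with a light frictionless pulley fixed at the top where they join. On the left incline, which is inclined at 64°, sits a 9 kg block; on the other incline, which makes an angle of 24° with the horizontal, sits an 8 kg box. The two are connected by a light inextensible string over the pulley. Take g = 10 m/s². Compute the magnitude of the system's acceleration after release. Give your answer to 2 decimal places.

Resolve each weight along its own incline: the 9 kg mass has component 9 × 10 × sin 64° = 80.891 N down its slope, and the 8 kg mass has 8 × 10 × sin 24° = 32.539 N down its slope.
The 9 kg side's 80.891 N exceeds the other side's 32.539 N, so that mass slides down and the 8 kg mass slides up. Taking that direction as positive, Newton's second law for the whole system gives 80.891 − 32.539 = (9 + 8) a, so a = 48.352 / 17 = 2.8442 m/s².

2.84 m/s²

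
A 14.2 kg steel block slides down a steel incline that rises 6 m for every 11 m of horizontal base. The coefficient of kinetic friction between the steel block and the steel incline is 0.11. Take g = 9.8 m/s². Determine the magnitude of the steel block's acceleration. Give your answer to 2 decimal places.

3.75 m/s²

Resolving the weight along the incline: the component pulling the steel block down the slope is mg sin 28.61° = 14.2 × 9.8 × 0.4789 = 66.644 N, and the normal force is N = mg cos 28.61° = 14.2 × 9.8 × 0.8779 = 122.169 N.
Kinetic friction acts up the slope with magnitude f = μN = 0.11 × 122.169 = 13.439 N.
Net force along the incline is 66.644 − 13.439 = 53.205 N, so a = 53.205 / 14.2 = 3.7468 m/s².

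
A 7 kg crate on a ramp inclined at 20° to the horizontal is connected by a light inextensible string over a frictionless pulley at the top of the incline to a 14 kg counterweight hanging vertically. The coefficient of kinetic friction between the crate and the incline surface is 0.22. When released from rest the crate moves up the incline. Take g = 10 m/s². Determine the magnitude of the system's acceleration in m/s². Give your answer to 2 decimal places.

4.84 m/s²

For the crate on the incline: the weight component along the slope is m₁g sin 20° = 7 × 10 × 0.3420 = 23.940 N and the normal force is N = m₁g cos 20° = 65.778 N.
Kinetic friction opposes the crate's motion up the incline: f = μN = 0.22 × 65.778 = 14.471 N acting down the slope.
Newton's second law for the crate (up-slope positive): T − 23.940 − 14.471 = 7 a. For the hanging counterweight (downward positive): 14 × 10 − T = 14 a.
Adding the two equations eliminates T: 101.589 = 21 a, so a = 4.8376 m/s².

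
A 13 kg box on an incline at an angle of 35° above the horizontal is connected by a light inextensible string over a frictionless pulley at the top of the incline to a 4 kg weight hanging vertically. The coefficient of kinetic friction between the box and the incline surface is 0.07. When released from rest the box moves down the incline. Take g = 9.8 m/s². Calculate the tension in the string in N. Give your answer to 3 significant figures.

For the box on the incline: the weight component along the slope is m₁g sin 35° = 13 × 9.8 × 0.5736 = 73.077 N and the normal force is N = m₁g cos 35° = 104.360 N.
Kinetic friction opposes the box's motion down the incline: f = μN = 0.07 × 104.360 = 7.305 N acting up the slope.
Newton's second law for the box (down-slope positive): 73.077 − 7.305 − T = 13 a. For the hanging weight (upward positive): T − 4 × 9.8 = 4 a.
Adding the two equations eliminates T: 26.572 = 17 a, so a = 1.5631 m/s².
Then from the hanging weight's equation, T = 4 × (9.8 + 1.5631) = 45.452 N.

45.5 N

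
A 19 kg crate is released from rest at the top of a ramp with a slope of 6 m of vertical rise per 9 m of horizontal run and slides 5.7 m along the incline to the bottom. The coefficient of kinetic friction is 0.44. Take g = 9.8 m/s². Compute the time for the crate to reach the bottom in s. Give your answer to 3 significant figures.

The weight component along the incline is mg sin 33.69° = 103.285 N and the normal force is N = mg cos 33.69° = 154.928 N.
Friction up the slope is f = μN = 0.44 × 154.928 = 68.168 N, so the net downslope force is 103.285 − 68.168 = 35.117 N and a = 35.117 / 19 = 1.8483 m/s².
Starting from rest, L = ½at², so t = √(2L/a) = √(2 × 5.7 / 1.8483) = 2.4835 s.

2.48 s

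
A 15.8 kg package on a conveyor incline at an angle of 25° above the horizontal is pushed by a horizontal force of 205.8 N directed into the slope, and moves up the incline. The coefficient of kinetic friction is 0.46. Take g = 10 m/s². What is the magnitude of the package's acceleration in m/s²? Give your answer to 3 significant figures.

The horizontal push has components F cos 25° = 205.8 × 0.9063 = 186.517 N up the incline and F sin 25° = 205.8 × 0.4226 = 86.971 N pressing into the surface.
The normal force is therefore N = mg cos 25° + F sin 25° = 143.195 + 86.971 = 230.166 N, and kinetic friction down the slope is μN = 0.46 × 230.166 = 105.876 N.
Along the incline: F cos 25° − mg sin 25° − μN = ma, so 186.517 − 66.771 − 105.876 = 15.8 a, giving a = 0.8778 m/s².

0.878 m/s²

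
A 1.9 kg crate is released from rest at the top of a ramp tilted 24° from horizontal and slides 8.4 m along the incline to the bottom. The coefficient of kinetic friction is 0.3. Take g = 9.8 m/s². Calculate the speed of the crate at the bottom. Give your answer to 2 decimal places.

4.67 m/s

The weight component along the incline is mg sin 24° = 7.573 N and the normal force is N = mg cos 24° = 17.010 N.
Friction up the slope is f = μN = 0.3 × 17.010 = 5.103 N, so the net downslope force is 7.573 − 5.103 = 2.470 N and a = 2.470 / 1.9 = 1.3000 m/s².
Starting from rest over a distance of 8.4 m, v² = 2aL = 2 × 1.3000 × 8.4 = 21.8400, so v = 4.6733 m/s.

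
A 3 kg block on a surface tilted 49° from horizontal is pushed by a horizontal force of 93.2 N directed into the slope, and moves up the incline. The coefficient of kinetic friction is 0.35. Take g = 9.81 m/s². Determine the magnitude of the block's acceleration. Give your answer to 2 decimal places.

The horizontal push has components F cos 49° = 93.2 × 0.6561 = 61.149 N up the incline and F sin 49° = 93.2 × 0.7547 = 70.338 N pressing into the surface.
The normal force is therefore N = mg cos 49° + F sin 49° = 19.309 + 70.338 = 89.647 N, and kinetic friction down the slope is μN = 0.35 × 89.647 = 31.376 N.
Along the incline: F cos 49° − mg sin 49° − μN = ma, so 61.149 − 22.211 − 31.376 = 3 a, giving a = 2.5207 m/s².

2.52 m/s²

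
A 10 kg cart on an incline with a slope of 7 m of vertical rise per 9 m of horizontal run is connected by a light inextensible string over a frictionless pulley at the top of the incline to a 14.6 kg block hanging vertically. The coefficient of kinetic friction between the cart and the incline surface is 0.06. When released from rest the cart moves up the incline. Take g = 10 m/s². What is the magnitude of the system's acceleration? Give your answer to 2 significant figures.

For the cart on the incline: the weight component along the slope is m₁g sin 37.87° = 10 × 10 × 0.6139 = 61.390 N and the normal force is N = m₁g cos 37.87° = 78.935 N.
Kinetic friction opposes the cart's motion up the incline: f = μN = 0.06 × 78.935 = 4.736 N acting down the slope.
Newton's second law for the cart (up-slope positive): T − 61.390 − 4.736 = 10 a. For the hanging block (downward positive): 14.6 × 10 − T = 14.6 a.
Adding the two equations eliminates T: 79.874 = 24.6 a, so a = 3.2469 m/s².

3.2 m/s²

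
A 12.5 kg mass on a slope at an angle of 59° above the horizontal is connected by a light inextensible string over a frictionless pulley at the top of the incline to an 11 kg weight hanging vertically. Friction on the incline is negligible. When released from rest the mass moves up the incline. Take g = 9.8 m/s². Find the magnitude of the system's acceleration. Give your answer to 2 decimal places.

0.12 m/s²

For the mass on the incline: the weight component along the slope is m₁g sin 59° = 12.5 × 9.8 × 0.8572 = 105.007 N and the normal force is N = m₁g cos 59° = 63.092 N.
Newton's second law for the mass (up-slope positive): T − 105.007 = 12.5 a. For the hanging weight (downward positive): 11 × 9.8 − T = 11 a.
Adding the two equations eliminates T: 2.793 = 23.5 a, so a = 0.1189 m/s².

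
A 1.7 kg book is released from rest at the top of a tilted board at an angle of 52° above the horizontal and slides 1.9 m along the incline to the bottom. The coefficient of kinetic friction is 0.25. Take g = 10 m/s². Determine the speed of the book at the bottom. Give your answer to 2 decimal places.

4.91 m/s

The weight component along the incline is mg sin 52° = 13.396 N and the normal force is N = mg cos 52° = 10.466 N.
Friction up the slope is f = μN = 0.25 × 10.466 = 2.616 N, so the net downslope force is 13.396 − 2.616 = 10.780 N and a = 10.780 / 1.7 = 6.3412 m/s².
Starting from rest over a distance of 1.9 m, v² = 2aL = 2 × 6.3412 × 1.9 = 24.0966, so v = 4.9088 m/s.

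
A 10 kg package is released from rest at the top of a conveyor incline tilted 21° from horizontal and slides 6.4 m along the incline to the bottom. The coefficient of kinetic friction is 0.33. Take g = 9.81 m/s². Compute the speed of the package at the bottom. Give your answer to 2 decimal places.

The weight component along the incline is mg sin 21° = 35.156 N and the normal force is N = mg cos 21° = 91.584 N.
Friction up the slope is f = μN = 0.33 × 91.584 = 30.223 N, so the net downslope force is 35.156 − 30.223 = 4.933 N and a = 4.933 / 10 = 0.4933 m/s².
Starting from rest over a distance of 6.4 m, v² = 2aL = 2 × 0.4933 × 6.4 = 6.3142, so v = 2.5128 m/s.

2.51 m/s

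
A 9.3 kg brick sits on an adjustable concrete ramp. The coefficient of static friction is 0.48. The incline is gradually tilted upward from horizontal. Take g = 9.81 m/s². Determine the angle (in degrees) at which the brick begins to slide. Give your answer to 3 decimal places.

25.641°

At the threshold of sliding, static friction is at its maximum μ_s N and exactly balances the weight component along the incline: mg sin θ = μ_s mg cos θ.
Hence tan θ = μ_s = 0.48, so θ = arctan(0.48) = 25.6410°.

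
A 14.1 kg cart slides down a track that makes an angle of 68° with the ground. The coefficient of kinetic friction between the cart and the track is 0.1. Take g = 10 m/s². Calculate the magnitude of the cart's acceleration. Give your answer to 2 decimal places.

Resolving the weight along the incline: the component pulling the cart down the slope is mg sin 68° = 14.1 × 10 × 0.9272 = 130.735 N, and the normal force is N = mg cos 68° = 14.1 × 10 × 0.3746 = 52.819 N.
Kinetic friction acts up the slope with magnitude f = μN = 0.1 × 52.819 = 5.282 N.
Net force along the incline is 130.735 − 5.282 = 125.453 N, so a = 125.453 / 14.1 = 8.8974 m/s².

8.90 m/s²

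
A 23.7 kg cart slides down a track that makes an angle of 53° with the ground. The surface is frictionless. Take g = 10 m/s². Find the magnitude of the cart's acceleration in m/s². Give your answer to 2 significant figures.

Resolving the weight along the incline: the component pulling the cart down the slope is mg sin 53° = 23.7 × 10 × 0.7986 = 189.268 N, and the normal force is N = mg cos 53° = 23.7 × 10 × 0.6018 = 142.627 N.
With no friction the net force along the incline is 189.268 N, so a = g sin 53° = 189.268 / 23.7 = 7.9860 m/s².

8.0 m/s²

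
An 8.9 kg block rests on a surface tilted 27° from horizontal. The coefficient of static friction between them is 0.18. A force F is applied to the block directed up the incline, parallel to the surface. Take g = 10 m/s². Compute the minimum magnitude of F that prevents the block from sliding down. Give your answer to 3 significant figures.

26.1 N

The normal force is N = mg cos 27° = 79.300 N. With F at its minimum the block is on the verge of sliding down, so static friction is at its maximum μ_s N = 0.18 × 79.300 = 14.274 N and acts up the slope.
Equilibrium along the incline: F + μ_s N = mg sin 27°, so F = 40.405 − 14.274 = 26.131 N.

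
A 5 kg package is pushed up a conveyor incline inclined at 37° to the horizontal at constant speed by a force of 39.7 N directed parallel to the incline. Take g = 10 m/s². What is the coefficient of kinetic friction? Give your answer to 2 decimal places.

At constant speed ΣF = 0 along the incline. The applied 39.7 N acts up the slope; the weight component mg sin 37° = 30.091 N and kinetic friction μN both act down the slope.
So 39.7 = 30.091 + μ × 39.932, giving μ = (39.7 − 30.091) / 39.932 = 0.2406.

0.24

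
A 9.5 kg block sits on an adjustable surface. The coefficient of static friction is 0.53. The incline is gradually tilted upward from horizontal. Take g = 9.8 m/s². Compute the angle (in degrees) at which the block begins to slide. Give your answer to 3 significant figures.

27.9°

At the threshold of sliding, static friction is at its maximum μ_s N and exactly balances the weight component along the incline: mg sin θ = μ_s mg cos θ.
Hence tan θ = μ_s = 0.53, so θ = arctan(0.53) = 27.9236°.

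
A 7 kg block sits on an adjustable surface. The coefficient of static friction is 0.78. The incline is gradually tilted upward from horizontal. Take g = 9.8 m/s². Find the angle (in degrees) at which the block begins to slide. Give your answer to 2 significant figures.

At the threshold of sliding, static friction is at its maximum μ_s N and exactly balances the weight component along the incline: mg sin θ = μ_s mg cos θ.
Hence tan θ = μ_s = 0.78, so θ = arctan(0.78) = 37.9542°.

38°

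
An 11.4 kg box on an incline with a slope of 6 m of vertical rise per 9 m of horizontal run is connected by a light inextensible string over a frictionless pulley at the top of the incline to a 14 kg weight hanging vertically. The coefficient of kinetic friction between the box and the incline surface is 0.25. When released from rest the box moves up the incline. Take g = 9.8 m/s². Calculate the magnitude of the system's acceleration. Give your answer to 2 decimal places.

2.05 m/s²

For the box on the incline: the weight component along the slope is m₁g sin 33.69° = 11.4 × 9.8 × 0.5547 = 61.971 N and the normal force is N = m₁g cos 33.69° = 92.957 N.
Kinetic friction opposes the box's motion up the incline: f = μN = 0.25 × 92.957 = 23.239 N acting down the slope.
Newton's second law for the box (up-slope positive): T − 61.971 − 23.239 = 11.4 a. For the hanging weight (downward positive): 14 × 9.8 − T = 14 a.
Adding the two equations eliminates T: 51.990 = 25.4 a, so a = 2.0469 m/s².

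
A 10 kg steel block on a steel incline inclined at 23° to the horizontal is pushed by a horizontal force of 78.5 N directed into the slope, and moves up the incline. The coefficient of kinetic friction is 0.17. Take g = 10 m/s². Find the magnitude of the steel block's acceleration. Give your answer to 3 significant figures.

1.23 m/s²

The horizontal push has components F cos 23° = 78.5 × 0.9205 = 72.259 N up the incline and F sin 23° = 78.5 × 0.3907 = 30.670 N pressing into the surface.
The normal force is therefore N = mg cos 23° + F sin 23° = 92.050 + 30.670 = 122.720 N, and kinetic friction down the slope is μN = 0.17 × 122.720 = 20.862 N.
Along the incline: F cos 23° − mg sin 23° − μN = ma, so 72.259 − 39.070 − 20.862 = 10 a, giving a = 1.2327 m/s².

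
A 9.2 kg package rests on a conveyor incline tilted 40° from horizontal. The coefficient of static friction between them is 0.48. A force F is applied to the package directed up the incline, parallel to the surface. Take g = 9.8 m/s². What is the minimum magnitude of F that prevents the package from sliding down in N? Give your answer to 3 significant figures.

24.8 N

The normal force is N = mg cos 40° = 69.067 N. With F at its minimum the package is on the verge of sliding down, so static friction is at its maximum μ_s N = 0.48 × 69.067 = 33.152 N and acts up the slope.
Equilibrium along the incline: F + μ_s N = mg sin 40°, so F = 57.954 − 33.152 = 24.802 N.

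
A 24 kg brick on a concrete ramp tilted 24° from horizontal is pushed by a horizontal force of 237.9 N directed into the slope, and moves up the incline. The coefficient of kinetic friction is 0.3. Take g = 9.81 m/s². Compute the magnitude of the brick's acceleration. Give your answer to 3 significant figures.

1.17 m/s²

The horizontal push has components F cos 24° = 237.9 × 0.9135 = 217.322 N up the incline and F sin 24° = 237.9 × 0.4067 = 96.754 N pressing into the surface.
The normal force is therefore N = mg cos 24° + F sin 24° = 215.074 + 96.754 = 311.828 N, and kinetic friction down the slope is μN = 0.3 × 311.828 = 93.548 N.
Along the incline: F cos 24° − mg sin 24° − μN = ma, so 217.322 − 95.753 − 93.548 = 24 a, giving a = 1.1675 m/s².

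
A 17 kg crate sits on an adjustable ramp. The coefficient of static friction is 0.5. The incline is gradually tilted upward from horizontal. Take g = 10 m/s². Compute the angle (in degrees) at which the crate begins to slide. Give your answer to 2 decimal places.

26.57°

At the threshold of sliding, static friction is at its maximum μ_s N and exactly balances the weight component along the incline: mg sin θ = μ_s mg cos θ.
Hence tan θ = μ_s = 0.5, so θ = arctan(0.5) = 26.5651°.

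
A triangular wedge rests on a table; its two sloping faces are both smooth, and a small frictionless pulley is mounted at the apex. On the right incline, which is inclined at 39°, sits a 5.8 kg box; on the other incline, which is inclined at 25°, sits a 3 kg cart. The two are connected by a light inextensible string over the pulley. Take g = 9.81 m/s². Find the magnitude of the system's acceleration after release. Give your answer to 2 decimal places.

2.66 m/s²

Resolve each weight along its own incline: the 5.8 kg mass has component 5.8 × 9.81 × sin 39° = 35.807 N down its slope, and the 3 kg mass has 3 × 9.81 × sin 25° = 12.438 N down its slope.
The 5.8 kg side's 35.807 N exceeds the other side's 12.438 N, so that mass slides down and the 3 kg mass slides up. Taking that direction as positive, Newton's second law for the whole system gives 35.807 − 12.438 = (5.8 + 3) a, so a = 23.369 / 8.8 = 2.6556 m/s².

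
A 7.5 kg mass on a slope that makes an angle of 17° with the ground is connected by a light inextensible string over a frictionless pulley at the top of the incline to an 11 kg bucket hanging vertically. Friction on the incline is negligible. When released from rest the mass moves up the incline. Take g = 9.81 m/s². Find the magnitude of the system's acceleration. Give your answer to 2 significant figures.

For the mass on the incline: the weight component along the slope is m₁g sin 17° = 7.5 × 9.81 × 0.2924 = 21.513 N and the normal force is N = m₁g cos 17° = 70.360 N.
Newton's second law for the mass (up-slope positive): T − 21.513 = 7.5 a. For the hanging bucket (downward positive): 11 × 9.81 − T = 11 a.
Adding the two equations eliminates T: 86.397 = 18.5 a, so a = 4.6701 m/s².

4.7 m/s²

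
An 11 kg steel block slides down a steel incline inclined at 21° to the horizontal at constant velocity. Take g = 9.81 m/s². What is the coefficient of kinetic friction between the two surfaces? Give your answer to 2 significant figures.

At constant velocity the net force along the incline is zero: mg sin 21° = μ mg cos 21°.
So μ = tan 21° = 0.3584 / 0.9336 = 0.3839.

0.38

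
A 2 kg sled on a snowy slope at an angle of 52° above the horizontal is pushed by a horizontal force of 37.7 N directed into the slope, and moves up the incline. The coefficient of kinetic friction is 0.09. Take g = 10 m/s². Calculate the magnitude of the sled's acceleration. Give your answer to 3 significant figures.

The horizontal push has components F cos 52° = 37.7 × 0.6157 = 23.212 N up the incline and F sin 52° = 37.7 × 0.7880 = 29.708 N pressing into the surface.
The normal force is therefore N = mg cos 52° + F sin 52° = 12.314 + 29.708 = 42.022 N, and kinetic friction down the slope is μN = 0.09 × 42.022 = 3.782 N.
Along the incline: F cos 52° − mg sin 52° − μN = ma, so 23.212 − 15.760 − 3.782 = 2 a, giving a = 1.8350 m/s².

1.83 m/s²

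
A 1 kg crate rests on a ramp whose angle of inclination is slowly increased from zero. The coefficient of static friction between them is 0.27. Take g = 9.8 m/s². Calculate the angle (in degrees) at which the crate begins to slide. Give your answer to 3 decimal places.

At the threshold of sliding, static friction is at its maximum μ_s N and exactly balances the weight component along the incline: mg sin θ = μ_s mg cos θ.
Hence tan θ = μ_s = 0.27, so θ = arctan(0.27) = 15.1096°.

15.110°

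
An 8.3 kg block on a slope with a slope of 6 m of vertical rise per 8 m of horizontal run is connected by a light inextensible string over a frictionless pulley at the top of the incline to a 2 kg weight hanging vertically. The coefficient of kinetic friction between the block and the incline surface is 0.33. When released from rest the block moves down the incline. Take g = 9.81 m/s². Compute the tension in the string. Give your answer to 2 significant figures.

For the block on the incline: the weight component along the slope is m₁g sin 36.87° = 8.3 × 9.81 × 0.6000 = 48.854 N and the normal force is N = m₁g cos 36.87° = 65.138 N.
Kinetic friction opposes the block's motion down the incline: f = μN = 0.33 × 65.138 = 21.496 N acting up the slope.
Newton's second law for the block (down-slope positive): 48.854 − 21.496 − T = 8.3 a. For the hanging weight (upward positive): T − 2 × 9.81 = 2 a.
Adding the two equations eliminates T: 7.738 = 10.3 a, so a = 0.7513 m/s².
Then from the hanging weight's equation, T = 2 × (9.81 + 0.7513) = 21.123 N.

21 N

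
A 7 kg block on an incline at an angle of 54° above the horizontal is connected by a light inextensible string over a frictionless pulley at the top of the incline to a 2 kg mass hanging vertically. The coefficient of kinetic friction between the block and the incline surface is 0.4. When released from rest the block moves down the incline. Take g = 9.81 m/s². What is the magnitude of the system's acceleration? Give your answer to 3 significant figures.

2.20 m/s²

For the block on the incline: the weight component along the slope is m₁g sin 54° = 7 × 9.81 × 0.8090 = 55.554 N and the normal force is N = m₁g cos 54° = 40.363 N.
Kinetic friction opposes the block's motion down the incline: f = μN = 0.4 × 40.363 = 16.145 N acting up the slope.
Newton's second law for the block (down-slope positive): 55.554 − 16.145 − T = 7 a. For the hanging mass (upward positive): T − 2 × 9.81 = 2 a.
Adding the two equations eliminates T: 19.789 = 9 a, so a = 2.1988 m/s².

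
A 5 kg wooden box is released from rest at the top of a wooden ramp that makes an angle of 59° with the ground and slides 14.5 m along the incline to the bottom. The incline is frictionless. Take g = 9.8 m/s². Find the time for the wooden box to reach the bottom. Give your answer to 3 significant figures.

The weight component along the incline is mg sin 59° = 42.001 N and the normal force is N = mg cos 59° = 25.237 N.
With no friction, a = g sin 59° = 8.4002 m/s².
Starting from rest, L = ½at², so t = √(2L/a) = √(2 × 14.5 / 8.4002) = 1.8580 s.

1.86 s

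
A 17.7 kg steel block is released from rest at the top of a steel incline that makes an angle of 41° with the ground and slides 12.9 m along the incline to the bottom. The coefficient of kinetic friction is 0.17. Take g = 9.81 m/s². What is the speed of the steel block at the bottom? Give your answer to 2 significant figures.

12 m/s

The weight component along the incline is mg sin 41° = 113.916 N and the normal force is N = mg cos 41° = 131.046 N.
Friction up the slope is f = μN = 0.17 × 131.046 = 22.278 N, so the net downslope force is 113.916 − 22.278 = 91.638 N and a = 91.638 / 17.7 = 5.1773 m/s².
Starting from rest over a distance of 12.9 m, v² = 2aL = 2 × 5.1773 × 12.9 = 133.5743, so v = 11.5574 m/s.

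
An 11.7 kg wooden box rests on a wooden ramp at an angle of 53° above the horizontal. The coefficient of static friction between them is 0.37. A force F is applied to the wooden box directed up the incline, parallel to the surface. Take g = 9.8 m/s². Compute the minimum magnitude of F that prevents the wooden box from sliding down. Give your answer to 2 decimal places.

The normal force is N = mg cos 53° = 69.004 N. With F at its minimum the wooden box is on the verge of sliding down, so static friction is at its maximum μ_s N = 0.37 × 69.004 = 25.531 N and acts up the slope.
Equilibrium along the incline: F + μ_s N = mg sin 53°, so F = 91.572 − 25.531 = 66.041 N.

66.04 N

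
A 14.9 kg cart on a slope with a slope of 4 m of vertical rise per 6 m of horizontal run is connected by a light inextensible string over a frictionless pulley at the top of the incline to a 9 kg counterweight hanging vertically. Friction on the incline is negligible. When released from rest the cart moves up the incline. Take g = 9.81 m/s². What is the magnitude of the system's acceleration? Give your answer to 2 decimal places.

For the cart on the incline: the weight component along the slope is m₁g sin 33.69° = 14.9 × 9.81 × 0.5547 = 81.080 N and the normal force is N = m₁g cos 33.69° = 121.620 N.
Newton's second law for the cart (up-slope positive): T − 81.080 = 14.9 a. For the hanging counterweight (downward positive): 9 × 9.81 − T = 9 a.
Adding the two equations eliminates T: 7.210 = 23.9 a, so a = 0.3017 m/s².

0.30 m/s²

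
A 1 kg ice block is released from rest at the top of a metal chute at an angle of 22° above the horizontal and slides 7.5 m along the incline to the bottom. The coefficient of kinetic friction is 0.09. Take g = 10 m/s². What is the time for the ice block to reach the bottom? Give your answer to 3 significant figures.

The weight component along the incline is mg sin 22° = 3.746 N and the normal force is N = mg cos 22° = 9.272 N.
Friction up the slope is f = μN = 0.09 × 9.272 = 0.834 N, so the net downslope force is 3.746 − 0.834 = 2.912 N and a = 2.912 / 1 = 2.9120 m/s².
Starting from rest, L = ½at², so t = √(2L/a) = √(2 × 7.5 / 2.9120) = 2.2696 s.

2.27 s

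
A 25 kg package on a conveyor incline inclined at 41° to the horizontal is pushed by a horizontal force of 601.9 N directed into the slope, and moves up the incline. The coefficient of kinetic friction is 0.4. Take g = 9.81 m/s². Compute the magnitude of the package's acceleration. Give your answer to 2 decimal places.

The horizontal push has components F cos 41° = 601.9 × 0.7547 = 454.254 N up the incline and F sin 41° = 601.9 × 0.6561 = 394.907 N pressing into the surface.
The normal force is therefore N = mg cos 41° + F sin 41° = 185.090 + 394.907 = 579.997 N, and kinetic friction down the slope is μN = 0.4 × 579.997 = 231.999 N.
Along the incline: F cos 41° − mg sin 41° − μN = ma, so 454.254 − 160.909 − 231.999 = 25 a, giving a = 2.4538 m/s².

2.45 m/s²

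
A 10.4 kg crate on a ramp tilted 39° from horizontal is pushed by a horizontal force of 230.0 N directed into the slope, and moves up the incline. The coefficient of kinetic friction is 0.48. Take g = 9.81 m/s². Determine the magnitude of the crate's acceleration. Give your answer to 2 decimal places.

0.67 m/s²

The horizontal push has components F cos 39° = 230.0 × 0.7771 = 178.733 N up the incline and F sin 39° = 230.0 × 0.6293 = 144.739 N pressing into the surface.
The normal force is therefore N = mg cos 39° + F sin 39° = 79.283 + 144.739 = 224.022 N, and kinetic friction down the slope is μN = 0.48 × 224.022 = 107.531 N.
Along the incline: F cos 39° − mg sin 39° − μN = ma, so 178.733 − 64.204 − 107.531 = 10.4 a, giving a = 0.6729 m/s².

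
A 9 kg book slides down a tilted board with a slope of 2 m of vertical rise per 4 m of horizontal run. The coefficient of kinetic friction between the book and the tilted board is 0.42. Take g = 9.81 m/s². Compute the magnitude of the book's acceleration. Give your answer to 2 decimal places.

Resolving the weight along the incline: the component pulling the book down the slope is mg sin 26.57° = 9 × 9.81 × 0.4472 = 39.483 N, and the normal force is N = mg cos 26.57° = 9 × 9.81 × 0.8944 = 78.967 N.
Kinetic friction acts up the slope with magnitude f = μN = 0.42 × 78.967 = 33.166 N.
Net force along the incline is 39.483 − 33.166 = 6.317 N, so a = 6.317 / 9 = 0.7019 m/s².

0.70 m/s²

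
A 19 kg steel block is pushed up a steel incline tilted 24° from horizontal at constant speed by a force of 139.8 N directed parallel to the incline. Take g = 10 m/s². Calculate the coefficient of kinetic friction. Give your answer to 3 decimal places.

At constant speed ΣF = 0 along the incline. The applied 139.8 N acts up the slope; the weight component mg sin 24° = 77.280 N and kinetic friction μN both act down the slope.
So 139.8 = 77.280 + μ × 173.574, giving μ = (139.8 − 77.280) / 173.574 = 0.3602.

0.360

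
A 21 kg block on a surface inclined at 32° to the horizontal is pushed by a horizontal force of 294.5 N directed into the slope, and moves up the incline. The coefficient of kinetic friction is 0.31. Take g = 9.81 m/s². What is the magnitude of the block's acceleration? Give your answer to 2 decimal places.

The horizontal push has components F cos 32° = 294.5 × 0.8480 = 249.736 N up the incline and F sin 32° = 294.5 × 0.5299 = 156.056 N pressing into the surface.
The normal force is therefore N = mg cos 32° + F sin 32° = 174.696 + 156.056 = 330.752 N, and kinetic friction down the slope is μN = 0.31 × 330.752 = 102.533 N.
Along the incline: F cos 32° − mg sin 32° − μN = ma, so 249.736 − 109.165 − 102.533 = 21 a, giving a = 1.8113 m/s².

1.81 m/s²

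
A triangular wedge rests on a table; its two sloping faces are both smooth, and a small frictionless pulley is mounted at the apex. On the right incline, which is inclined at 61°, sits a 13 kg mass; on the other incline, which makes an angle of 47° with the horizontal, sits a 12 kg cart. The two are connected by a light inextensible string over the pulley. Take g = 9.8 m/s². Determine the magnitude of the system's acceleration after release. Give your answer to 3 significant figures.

1.02 m/s²

Resolve each weight along its own incline: the 13 kg mass has component 13 × 9.8 × sin 61° = 111.427 N down its slope, and the 12 kg mass has 12 × 9.8 × sin 47° = 86.007 N down its slope.
The 13 kg side's 111.427 N exceeds the other side's 86.007 N, so that mass slides down and the 12 kg mass slides up. Taking that direction as positive, Newton's second law for the whole system gives 111.427 − 86.007 = (13 + 12) a, so a = 25.420 / 25 = 1.0168 m/s².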